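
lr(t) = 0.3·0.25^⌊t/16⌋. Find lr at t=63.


n_drops = ⌊63/16⌋ = 3
lr = 0.3·0.25^3 = 0.3·0.015625 = 0.0046875

0.0046875


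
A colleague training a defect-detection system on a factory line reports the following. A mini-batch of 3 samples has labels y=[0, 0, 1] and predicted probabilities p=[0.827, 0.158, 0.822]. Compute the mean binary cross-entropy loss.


L[0] = -ln(1-0.827) = -ln(0.173) = 1.7545
L[1] = -ln(1-0.158) = -ln(0.842) = 0.172
L[2] = -ln(0.822) = 0.196
mean = (1.7545 + 0.172 + 0.196)/3 = 0.7075

0.7075


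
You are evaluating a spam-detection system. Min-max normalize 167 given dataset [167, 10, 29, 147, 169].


min=10, max=169
(167-10)/(169-10) = 157/159 = 0.9874

0.9874


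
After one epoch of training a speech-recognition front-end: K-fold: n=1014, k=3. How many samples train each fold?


Fold size = 1014/3 = 338
Training per fold = 1014 - 338 = 676

676


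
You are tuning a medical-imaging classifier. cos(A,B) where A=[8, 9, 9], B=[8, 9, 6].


A·B = 8·8 + 9·9 + 9·6 = 199
‖A‖ = √226 = 15.0333, ‖B‖ = √181 = 13.4536
cos = 199/(√226·√181) = 199/√40906 = 0.9839

0.9839


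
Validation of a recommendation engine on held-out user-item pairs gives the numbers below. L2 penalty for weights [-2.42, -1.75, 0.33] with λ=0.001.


‖w‖₂² = (-2.42)² + (-1.75)² + (0.33)²
     = 5.8564 + 3.0625 + 0.1089
     = 9.0278
λ·‖w‖₂² = 0.001·9.0278 = 0.009028

0.009028


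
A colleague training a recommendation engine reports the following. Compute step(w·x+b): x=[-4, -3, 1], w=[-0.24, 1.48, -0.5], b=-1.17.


z = (-4)·(-0.24) + (-3)·(1.48) + (1)·(-0.5) - 1.17
  = -5.15
step(z) = 0 (z<0)

0


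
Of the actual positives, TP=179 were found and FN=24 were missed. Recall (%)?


Recall = TP/(TP+FN)
= 179/(179+24)
= 179/203 = 88.18%

88.18%


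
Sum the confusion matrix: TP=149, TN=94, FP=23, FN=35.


Total = TP + TN + FP + FN
= 149 + 94 + 23 + 35
= 301
(Predicted positive: 172, predicted negative: 129)

301


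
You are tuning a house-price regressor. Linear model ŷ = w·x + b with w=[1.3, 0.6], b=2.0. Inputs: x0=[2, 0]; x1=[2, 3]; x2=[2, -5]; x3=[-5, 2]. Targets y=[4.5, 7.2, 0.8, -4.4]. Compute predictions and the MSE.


ŷ0 = (1.3)·(2) + (0.6)·(0) + 2.0 = 4.6
ŷ1 = (1.3)·(2) + (0.6)·(3) + 2.0 = 6.4
ŷ2 = (1.3)·(2) + (0.6)·(-5) + 2.0 = 1.6
ŷ3 = (1.3)·(-5) + (0.6)·(2) + 2.0 = -3.3
errors² = [0.01, 0.64, 0.64, 1.21]
MSE = 2.5000/4 = 0.625

0.625


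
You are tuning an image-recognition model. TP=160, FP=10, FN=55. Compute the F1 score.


Precision = 160/170 = 0.9412
Recall = 160/215 = 0.7442
F1 = 2·P·R/(P+R) = 2·TP/(2·TP+FP+FN) = 320/(320+10+55) = 320/385 = 0.8312

0.8312


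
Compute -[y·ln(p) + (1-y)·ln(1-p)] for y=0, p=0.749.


BCE = -[y·ln(p) + (1-y)·ln(1-p)]
= -0 - 1·ln(1-0.749)
= -ln(0.251) = 1.3823

1.3823


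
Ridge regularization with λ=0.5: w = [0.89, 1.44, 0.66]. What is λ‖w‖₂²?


‖w‖₂² = (0.89)² + (1.44)² + (0.66)²
     = 0.7921 + 2.0736 + 0.4356
     = 3.3013
λ·‖w‖₂² = 0.5·3.3013 = 1.65065

1.65065


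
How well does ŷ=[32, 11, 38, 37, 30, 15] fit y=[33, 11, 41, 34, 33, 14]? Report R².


ȳ = 27.6667
SS_res = Σ(y-ŷ)² = 29
SS_tot = Σ(y-ȳ)² = 739.33
R² = 1 - SS_res/SS_tot = 1 - 0.0392 = 0.9608

0.9608


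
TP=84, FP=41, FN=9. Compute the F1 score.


Precision = 84/125 = 0.672
Recall = 84/93 = 0.9032
F1 = 2·P·R/(P+R) = 2·TP/(2·TP+FP+FN) = 168/(168+41+9) = 168/218 = 0.7706

0.7706


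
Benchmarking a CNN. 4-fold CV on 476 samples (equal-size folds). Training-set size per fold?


Fold size = 476/4 = 119
Training per fold = 476 - 119 = 357

357


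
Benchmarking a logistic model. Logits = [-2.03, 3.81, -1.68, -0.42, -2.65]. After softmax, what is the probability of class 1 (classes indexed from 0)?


Exponentials: e^-2.03=0.1313, e^3.81=45.1504, e^-1.68=0.1864, e^-0.42=0.657, e^-2.65=0.0707
Sum = 46.1958
Softmax = [0.0028, 0.9774, 0.004, 0.0142, 0.0015]
p[1] = 45.1504/46.1958 = 0.9774

0.9774


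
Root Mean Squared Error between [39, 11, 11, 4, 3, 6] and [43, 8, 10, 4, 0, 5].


MSE = 36/6 = 6
RMSE = √(36/6) = 2.4495

2.4495


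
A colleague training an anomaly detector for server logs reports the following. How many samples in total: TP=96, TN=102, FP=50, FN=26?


Total = TP + TN + FP + FN
= 96 + 102 + 50 + 26
= 274
(Predicted positive: 146, predicted negative: 128)

274


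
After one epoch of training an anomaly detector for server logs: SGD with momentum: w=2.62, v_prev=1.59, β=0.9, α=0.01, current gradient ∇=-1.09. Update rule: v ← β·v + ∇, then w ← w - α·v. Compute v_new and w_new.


v_new = 0.9·1.59 - 1.09 = 1.431 - 1.09 = 0.341
w_new = 2.62 - 0.01·0.341 = 2.62 - 0.00341 = 2.61659

v_new=0.341, w_new=2.61659


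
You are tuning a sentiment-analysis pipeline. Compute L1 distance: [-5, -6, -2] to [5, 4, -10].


d = |-5-5| + |-6-4| + |-2+ 10|
  = 10 + 10 + 8
  = 28

28


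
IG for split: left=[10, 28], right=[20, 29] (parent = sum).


Parent = [30, 57], H_parent = 0.9294
H_left = 0.8315 (n=38), H_right = 0.9755 (n=49)
H_children = (38/87)·0.8315 + (49/87)·0.9755 = 0.9126
IG = 0.9294 - 0.9126 = 0.0168

0.0168


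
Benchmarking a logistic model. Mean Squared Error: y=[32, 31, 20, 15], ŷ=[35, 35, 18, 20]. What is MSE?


Squared errors: (32-35)²=9, (31-35)²=16, (20-18)²=4, (15-20)²=25
Sum = 54
MSE = 54/4 = 27/2

27/2


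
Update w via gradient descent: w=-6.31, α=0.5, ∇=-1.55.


w_new = w - α·∇
= -6.31 - 0.5·-1.55
= -6.31 + 0.775
= -5.535

-5.535


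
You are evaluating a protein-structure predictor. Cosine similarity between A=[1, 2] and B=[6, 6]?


A·B = 1·6 + 2·6 = 18
‖A‖ = √5 = 2.2361, ‖B‖ = √72 = 8.4853
cos = 18/(√5·√72) = 18/√360 = 0.9487

0.9487


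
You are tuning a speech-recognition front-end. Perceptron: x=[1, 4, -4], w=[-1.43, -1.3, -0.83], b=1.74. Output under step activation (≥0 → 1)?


z = (1)·(-1.43) + (4)·(-1.3) + (-4)·(-0.83) + 1.74
  = -1.57
step(z) = 0 (z<0)

0


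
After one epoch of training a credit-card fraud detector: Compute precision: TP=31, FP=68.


Precision = TP/(TP+FP)
= 31/(31+68)
= 31/99 = 31.31%

31.31%


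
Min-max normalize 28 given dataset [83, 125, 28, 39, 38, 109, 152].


min=28, max=152
(28-28)/(152-28) = 0/124 = 0.0

0.0


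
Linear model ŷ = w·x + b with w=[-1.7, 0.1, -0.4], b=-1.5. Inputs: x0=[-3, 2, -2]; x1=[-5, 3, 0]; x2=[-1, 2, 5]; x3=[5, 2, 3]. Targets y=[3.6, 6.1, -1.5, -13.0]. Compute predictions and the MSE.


ŷ0 = (-1.7)·(-3) + (0.1)·(2) + (-0.4)·(-2) - 1.5 = 4.6
ŷ1 = (-1.7)·(-5) + (0.1)·(3) + (-0.4)·(0) - 1.5 = 7.3
ŷ2 = (-1.7)·(-1) + (0.1)·(2) + (-0.4)·(5) - 1.5 = -1.6
ŷ3 = (-1.7)·(5) + (0.1)·(2) + (-0.4)·(3) - 1.5 = -11.0
errors² = [1.0, 1.44, 0.01, 4.0]
MSE = 6.4500/4 = 1.6125

1.6125


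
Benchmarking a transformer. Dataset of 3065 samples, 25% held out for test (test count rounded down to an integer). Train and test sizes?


Test = ⌊3065·25/100⌋ = 766
Train = 3065 - 766 = 2299

Train: 2299, Test: 766


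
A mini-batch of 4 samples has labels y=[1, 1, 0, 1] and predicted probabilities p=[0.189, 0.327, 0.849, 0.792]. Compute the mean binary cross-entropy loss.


L[0] = -ln(0.189) = 1.666
L[1] = -ln(0.327) = 1.1178
L[2] = -ln(1-0.849) = -ln(0.151) = 1.8905
L[3] = -ln(0.792) = 0.2332
mean = (1.666 + 1.1178 + 1.8905 + 0.2332)/4 = 1.2269

1.2269


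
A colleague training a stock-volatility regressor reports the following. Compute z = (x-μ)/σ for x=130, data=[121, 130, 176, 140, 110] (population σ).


μ = 135.4, σ = 22.5885
z = (130 - 135.4)/22.5885 = -0.2391

-0.2391


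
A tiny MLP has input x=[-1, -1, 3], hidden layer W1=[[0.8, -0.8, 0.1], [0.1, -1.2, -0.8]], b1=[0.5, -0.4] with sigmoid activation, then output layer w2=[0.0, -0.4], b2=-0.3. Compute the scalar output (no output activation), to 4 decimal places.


z1[0] = (0.8)·(-1) + (-0.8)·(-1) + (0.1)·(3) + 0.5 = 0.8
z1[1] = (0.1)·(-1) + (-1.2)·(-1) + (-0.8)·(3) - 0.4 = -1.7
h = sigmoid(z1) = [0.69, 0.1545]
output = (0.0)·(0.69) + (-0.4)·(0.1545) - 0.3 = -0.3618

-0.3618


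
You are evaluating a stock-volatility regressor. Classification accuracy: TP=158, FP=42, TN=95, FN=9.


Accuracy = (TP+TN)/(TP+TN+FP+FN)
= (158+95)/(304)
= 253/304 = 83.22%

83.22%


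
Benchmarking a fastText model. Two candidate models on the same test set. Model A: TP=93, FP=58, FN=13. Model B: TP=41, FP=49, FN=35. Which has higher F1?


Model A: P=93/151=0.6159, R=93/106=0.8774, F1=2PR/(P+R)=2TP/(2TP+FP+FN)=186/257=0.7237
Model B: P=41/90=0.4556, R=41/76=0.5395, F1=2PR/(P+R)=2TP/(2TP+FP+FN)=82/166=0.494
0.7237 > 0.494 → Model A

Model A


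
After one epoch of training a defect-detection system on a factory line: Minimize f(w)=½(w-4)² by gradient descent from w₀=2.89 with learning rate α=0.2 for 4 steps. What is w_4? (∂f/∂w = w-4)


step 1: grad = 2.89-4 = -1.11; w = 2.89 - 0.2·(-1.11) = 3.112
step 2: grad = 3.112-4 = -0.888; w = 3.112 - 0.2·(-0.888) = 3.2896
step 3: grad = 3.2896-4 = -0.7104; w = 3.2896 - 0.2·(-0.7104) = 3.43168
step 4: grad = 3.43168-4 = -0.56832; w = 3.43168 - 0.2·(-0.56832) = 3.545344

3.545344


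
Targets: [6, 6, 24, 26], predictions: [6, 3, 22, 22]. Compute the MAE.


Absolute errors: |6-6|=0, |6-3|=3, |24-22|=2, |26-22|=4
Sum = 9
MAE = 9/4 = 9/4

9/4


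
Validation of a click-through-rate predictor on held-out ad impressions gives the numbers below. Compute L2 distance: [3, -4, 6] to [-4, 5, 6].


d = √((3+ 4)² + (-4-5)² + (6-6)²)
  = √(49 + 81 + 0)
  = √130 = 11.4018

11.4018


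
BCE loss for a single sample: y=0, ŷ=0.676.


BCE = -[y·ln(p) + (1-y)·ln(1-p)]
= -0 - 1·ln(1-0.676)
= -ln(0.324) = 1.127

1.127


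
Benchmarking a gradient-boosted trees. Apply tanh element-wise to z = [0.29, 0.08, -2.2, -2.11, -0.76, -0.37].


tanh(0.29) = 0.2821
tanh(0.08) = 0.0798
tanh(-2.2) = -0.9757
tanh(-2.11) = -0.971
tanh(-0.76) = -0.6411
tanh(-0.37) = -0.354
result = [0.2821, 0.0798, -0.9757, -0.971, -0.6411, -0.354]

[0.2821, 0.0798, -0.9757, -0.971, -0.6411, -0.354]


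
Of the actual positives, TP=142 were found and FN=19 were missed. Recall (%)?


Recall = TP/(TP+FN)
= 142/(142+19)
= 142/161 = 88.2%

88.2%


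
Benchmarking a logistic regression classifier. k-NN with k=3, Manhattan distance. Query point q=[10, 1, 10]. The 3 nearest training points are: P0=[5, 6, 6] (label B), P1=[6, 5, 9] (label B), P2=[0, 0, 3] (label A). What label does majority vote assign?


d(q,P0) = 14  (label B)
d(q,P1) = 9  (label B)
d(q,P2) = 18  (label A)
Votes: A=1, B=2
Majority → B

B


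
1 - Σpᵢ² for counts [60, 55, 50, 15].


Probabilities: [60/180, 55/180, 50/180, 15/180] ≈ [0.3333, 0.3056, 0.2778, 0.0833]
Σpᵢ² = (3600 + 3025 + 2500 + 225)/180² = 9350/32400
Gini = 1 - Σpᵢ² = 1 - 9350/32400 = 0.7114

0.7114


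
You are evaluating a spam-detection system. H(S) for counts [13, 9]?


Probabilities: [13/22, 9/22] ≈ [0.5909, 0.4091]
H = -((13/22)·log₂(13/22) + (9/22)·log₂(9/22))
  = 0.976 bits

0.976 bits


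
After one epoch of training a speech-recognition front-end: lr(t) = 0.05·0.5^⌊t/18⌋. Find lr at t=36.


n_drops = ⌊36/18⌋ = 2
lr = 0.05·0.5^2 = 0.05·0.25 = 0.0125

0.0125


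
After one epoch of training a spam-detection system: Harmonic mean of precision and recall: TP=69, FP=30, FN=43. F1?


Precision = 69/99 = 0.697
Recall = 69/112 = 0.6161
F1 = 2·P·R/(P+R) = 2·TP/(2·TP+FP+FN) = 138/(138+30+43) = 138/211 = 0.654

0.654


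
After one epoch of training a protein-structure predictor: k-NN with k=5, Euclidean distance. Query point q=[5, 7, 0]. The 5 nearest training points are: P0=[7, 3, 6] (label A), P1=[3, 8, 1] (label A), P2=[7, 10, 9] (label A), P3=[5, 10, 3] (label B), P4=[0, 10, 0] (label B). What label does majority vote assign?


d(q,P0) = 7.4833  (label A)
d(q,P1) = 2.4495  (label A)
d(q,P2) = 9.6954  (label A)
d(q,P3) = 4.2426  (label B)
d(q,P4) = 5.831  (label B)
Votes: A=3, B=2
Majority → A

A


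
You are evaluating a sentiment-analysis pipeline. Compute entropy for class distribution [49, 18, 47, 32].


Probabilities: [49/146, 18/146, 47/146, 32/146] ≈ [0.3356, 0.1233, 0.3219, 0.2192]
H = -((49/146)·log₂(49/146) + (18/146)·log₂(18/146) + (47/146)·log₂(47/146) + (32/146)·log₂(32/146))
  = 1.9073 bits

1.9073 bits


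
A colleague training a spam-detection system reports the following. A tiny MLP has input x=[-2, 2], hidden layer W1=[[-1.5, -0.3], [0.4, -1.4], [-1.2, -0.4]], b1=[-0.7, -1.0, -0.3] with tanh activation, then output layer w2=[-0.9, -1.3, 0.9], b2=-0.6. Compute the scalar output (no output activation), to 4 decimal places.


z1[0] = (-1.5)·(-2) + (-0.3)·(2) - 0.7 = 1.7
z1[1] = (0.4)·(-2) + (-1.4)·(2) - 1.0 = -4.6
z1[2] = (-1.2)·(-2) + (-0.4)·(2) - 0.3 = 1.3
h = tanh(z1) = [0.9354, -0.9998, 0.8617]
output = (-0.9)·(0.9354) + (-1.3)·(-0.9998) + (0.9)·(0.8617) - 0.6 = 0.6334

0.6334


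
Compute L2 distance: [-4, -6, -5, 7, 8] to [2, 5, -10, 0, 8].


d = √((-4-2)² + (-6-5)² + (-5+ 10)² + (7-0)² + (8-8)²)
  = √(36 + 121 + 25 + 49 + 0)
  = √231 = 15.1987

15.1987


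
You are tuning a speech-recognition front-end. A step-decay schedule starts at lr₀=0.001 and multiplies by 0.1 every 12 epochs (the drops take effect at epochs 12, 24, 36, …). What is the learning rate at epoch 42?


n_drops = ⌊42/12⌋ = 3
lr = 0.001·0.1^3 = 0.001·0.001 = 0.000001

0.000001


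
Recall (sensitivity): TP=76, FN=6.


Recall = TP/(TP+FN)
= 76/(76+6)
= 76/82 = 92.68%

92.68%


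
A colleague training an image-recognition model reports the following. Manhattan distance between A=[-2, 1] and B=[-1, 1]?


d = |-2+ 1| + |1-1|
  = 1 + 0
  = 1

1


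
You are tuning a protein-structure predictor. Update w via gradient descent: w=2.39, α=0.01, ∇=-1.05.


w_new = w - α·∇
= 2.39 - 0.01·-1.05
= 2.39 + 0.0105
= 2.4005

2.4005


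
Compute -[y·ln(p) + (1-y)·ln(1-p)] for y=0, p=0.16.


BCE = -[y·ln(p) + (1-y)·ln(1-p)]
= -0 - 1·ln(1-0.16)
= -ln(0.84) = 0.1744

0.1744


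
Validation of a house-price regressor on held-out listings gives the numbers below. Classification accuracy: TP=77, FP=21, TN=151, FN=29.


Accuracy = (TP+TN)/(TP+TN+FP+FN)
= (77+151)/(278)
= 228/278 = 82.01%

82.01%


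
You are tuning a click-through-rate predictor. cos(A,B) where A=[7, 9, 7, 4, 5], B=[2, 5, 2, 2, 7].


A·B = 7·2 + 9·5 + 7·2 + 4·2 + 5·7 = 116
‖A‖ = √220 = 14.8324, ‖B‖ = √86 = 9.2736
cos = 116/(√220·√86) = 116/√18920 = 0.8433

0.8433


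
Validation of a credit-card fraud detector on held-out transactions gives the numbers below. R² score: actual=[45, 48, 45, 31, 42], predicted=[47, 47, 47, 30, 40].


ȳ = 42.2
SS_res = Σ(y-ŷ)² = 14
SS_tot = Σ(y-ȳ)² = 174.8
R² = 1 - SS_res/SS_tot = 1 - 0.0801 = 0.9199

0.9199


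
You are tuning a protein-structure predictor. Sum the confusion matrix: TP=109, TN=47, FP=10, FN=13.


Total = TP + TN + FP + FN
= 109 + 47 + 10 + 13
= 179
(Predicted positive: 119, predicted negative: 60)

179


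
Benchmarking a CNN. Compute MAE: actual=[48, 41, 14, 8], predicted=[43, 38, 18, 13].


Absolute errors: |48-43|=5, |41-38|=3, |14-18|=4, |8-13|=5
Sum = 17
MAE = 17/4 = 17/4

17/4


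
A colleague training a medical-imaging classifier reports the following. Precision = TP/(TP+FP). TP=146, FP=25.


Precision = TP/(TP+FP)
= 146/(146+25)
= 146/171 = 85.38%

85.38%


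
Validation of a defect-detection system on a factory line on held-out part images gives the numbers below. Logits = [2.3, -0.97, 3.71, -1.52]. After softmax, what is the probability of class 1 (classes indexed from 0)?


Exponentials: e^2.3=9.9742, e^-0.97=0.3791, e^3.71=40.8538, e^-1.52=0.2187
Sum = 51.4258
Softmax = [0.194, 0.0074, 0.7944, 0.0043]
p[1] = 0.3791/51.4258 = 0.0074

0.0074


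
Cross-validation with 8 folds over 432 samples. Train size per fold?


Fold size = 432/8 = 54
Training per fold = 432 - 54 = 378

378


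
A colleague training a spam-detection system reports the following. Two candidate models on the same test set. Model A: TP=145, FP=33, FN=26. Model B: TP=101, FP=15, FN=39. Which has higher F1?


Model A: P=145/178=0.8146, R=145/171=0.848, F1=2PR/(P+R)=2TP/(2TP+FP+FN)=290/349=0.8309
Model B: P=101/116=0.8707, R=101/140=0.7214, F1=2PR/(P+R)=2TP/(2TP+FP+FN)=202/256=0.7891
0.8309 > 0.7891 → Model A

Model A


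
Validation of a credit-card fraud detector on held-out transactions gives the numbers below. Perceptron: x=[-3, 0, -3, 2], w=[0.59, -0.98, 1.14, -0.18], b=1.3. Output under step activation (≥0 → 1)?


z = (-3)·(0.59) + (0)·(-0.98) + (-3)·(1.14) + (2)·(-0.18) + 1.3
  = -4.25
step(z) = 0 (z<0)

0


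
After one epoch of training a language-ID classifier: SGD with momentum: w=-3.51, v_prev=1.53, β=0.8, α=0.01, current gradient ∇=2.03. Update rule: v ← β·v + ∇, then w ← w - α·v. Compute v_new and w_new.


v_new = 0.8·1.53 + 2.03 = 1.224 + 2.03 = 3.254
w_new = -3.51 - 0.01·3.254 = -3.51 - 0.03254 = -3.54254

v_new=3.254, w_new=-3.54254


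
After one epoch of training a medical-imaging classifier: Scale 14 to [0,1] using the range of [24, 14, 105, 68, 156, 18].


min=14, max=156
(14-14)/(156-14) = 0/142 = 0.0

0.0


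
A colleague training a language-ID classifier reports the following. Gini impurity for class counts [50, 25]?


Probabilities: [50/75, 25/75] ≈ [0.6667, 0.3333]
Σpᵢ² = (2500 + 625)/75² = 3125/5625
Gini = 1 - Σpᵢ² = 1 - 3125/5625 = 0.4444

0.4444


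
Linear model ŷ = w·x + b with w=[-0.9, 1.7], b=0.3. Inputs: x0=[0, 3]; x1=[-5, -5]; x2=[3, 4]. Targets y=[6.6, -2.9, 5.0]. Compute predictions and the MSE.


ŷ0 = (-0.9)·(0) + (1.7)·(3) + 0.3 = 5.4
ŷ1 = (-0.9)·(-5) + (1.7)·(-5) + 0.3 = -3.7
ŷ2 = (-0.9)·(3) + (1.7)·(4) + 0.3 = 4.4
errors² = [1.44, 0.64, 0.36]
MSE = 2.4400/3 = 0.8133

0.8133


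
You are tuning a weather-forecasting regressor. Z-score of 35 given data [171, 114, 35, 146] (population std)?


μ = 116.5, σ = 51.2079
z = (35 - 116.5)/51.2079 = -1.5916

-1.5916


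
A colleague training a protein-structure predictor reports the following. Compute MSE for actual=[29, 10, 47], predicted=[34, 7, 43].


Squared errors: (29-34)²=25, (10-7)²=9, (47-43)²=16
Sum = 50
MSE = 50/3 = 50/3

50/3


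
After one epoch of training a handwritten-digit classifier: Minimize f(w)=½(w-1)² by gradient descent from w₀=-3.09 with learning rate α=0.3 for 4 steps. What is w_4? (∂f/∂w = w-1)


step 1: grad = -3.09-1 = -4.09; w = -3.09 - 0.3·(-4.09) = -1.863
step 2: grad = -1.863-1 = -2.863; w = -1.863 - 0.3·(-2.863) = -1.0041
step 3: grad = -1.0041-1 = -2.0041; w = -1.0041 - 0.3·(-2.0041) = -0.40287
step 4: grad = -0.40287-1 = -1.40287; w = -0.40287 - 0.3·(-1.40287) = 0.017991

0.017991


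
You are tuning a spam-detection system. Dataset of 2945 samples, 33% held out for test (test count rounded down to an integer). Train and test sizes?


Test = ⌊2945·33/100⌋ = 971
Train = 2945 - 971 = 1974

Train: 1974, Test: 971


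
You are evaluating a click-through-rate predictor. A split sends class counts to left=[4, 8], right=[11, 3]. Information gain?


Parent = [15, 11], H_parent = 0.9829
H_left = 0.9183 (n=12), H_right = 0.7496 (n=14)
H_children = (12/26)·0.9183 + (14/26)·0.7496 = 0.8275
IG = 0.9829 - 0.8275 = 0.1554

0.1554


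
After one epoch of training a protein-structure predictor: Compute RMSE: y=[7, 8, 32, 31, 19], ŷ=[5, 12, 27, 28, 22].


MSE = 63/5 = 12.6
RMSE = √(63/5) = 3.5496

3.5496


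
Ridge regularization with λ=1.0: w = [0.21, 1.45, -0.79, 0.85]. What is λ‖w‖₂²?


‖w‖₂² = (0.21)² + (1.45)² + (-0.79)² + (0.85)²
     = 0.0441 + 2.1025 + 0.6241 + 0.7225
     = 3.4932
λ·‖w‖₂² = 1.0·3.4932 = 3.4932

3.4932


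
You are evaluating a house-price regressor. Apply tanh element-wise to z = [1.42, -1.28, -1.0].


tanh(1.42) = 0.8896
tanh(-1.28) = -0.8565
tanh(-1.0) = -0.7616
result = [0.8896, -0.8565, -0.7616]

[0.8896, -0.8565, -0.7616]


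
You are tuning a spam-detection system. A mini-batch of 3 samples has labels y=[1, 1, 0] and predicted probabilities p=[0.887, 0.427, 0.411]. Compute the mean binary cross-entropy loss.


L[0] = -ln(0.887) = 0.1199
L[1] = -ln(0.427) = 0.851
L[2] = -ln(1-0.411) = -ln(0.589) = 0.5293
mean = (0.1199 + 0.851 + 0.5293)/3 = 0.5001

0.5001


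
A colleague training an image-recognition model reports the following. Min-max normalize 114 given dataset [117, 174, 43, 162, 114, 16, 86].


min=16, max=174
(114-16)/(174-16) = 98/158 = 0.6203

0.6203


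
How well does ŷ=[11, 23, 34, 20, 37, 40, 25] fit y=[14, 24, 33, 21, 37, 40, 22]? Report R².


ȳ = 27.2857
SS_res = Σ(y-ŷ)² = 21
SS_tot = Σ(y-ȳ)² = 543.43
R² = 1 - SS_res/SS_tot = 1 - 0.0386 = 0.9614

0.9614


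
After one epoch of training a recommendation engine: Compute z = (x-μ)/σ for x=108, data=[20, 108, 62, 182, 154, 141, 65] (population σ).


μ = 104.5714, σ = 53.8619
z = (108 - 104.5714)/53.8619 = 0.0637

0.0637


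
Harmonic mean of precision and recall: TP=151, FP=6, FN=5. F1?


Precision = 151/157 = 0.9618
Recall = 151/156 = 0.9679
F1 = 2·P·R/(P+R) = 2·TP/(2·TP+FP+FN) = 302/(302+6+5) = 302/313 = 0.9649

0.9649


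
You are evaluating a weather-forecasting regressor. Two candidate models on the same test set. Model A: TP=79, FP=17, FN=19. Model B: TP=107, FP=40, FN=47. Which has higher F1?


Model A: P=79/96=0.8229, R=79/98=0.8061, F1=2PR/(P+R)=2TP/(2TP+FP+FN)=158/194=0.8144
Model B: P=107/147=0.7279, R=107/154=0.6948, F1=2PR/(P+R)=2TP/(2TP+FP+FN)=214/301=0.711
0.8144 > 0.711 → Model A

Model A


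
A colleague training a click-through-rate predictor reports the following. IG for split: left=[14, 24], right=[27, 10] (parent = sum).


Parent = [41, 34], H_parent = 0.9937
H_left = 0.9495 (n=38), H_right = 0.8419 (n=37)
H_children = (38/75)·0.9495 + (37/75)·0.8419 = 0.8964
IG = 0.9937 - 0.8964 = 0.0973

0.0973


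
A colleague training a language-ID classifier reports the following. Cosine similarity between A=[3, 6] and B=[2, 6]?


A·B = 3·2 + 6·6 = 42
‖A‖ = √45 = 6.7082, ‖B‖ = √40 = 6.3246
cos = 42/(√45·√40) = 42/√1800 = 0.9899

0.9899


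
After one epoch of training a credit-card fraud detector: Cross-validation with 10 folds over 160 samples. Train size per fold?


Fold size = 160/10 = 16
Training per fold = 160 - 16 = 144

144


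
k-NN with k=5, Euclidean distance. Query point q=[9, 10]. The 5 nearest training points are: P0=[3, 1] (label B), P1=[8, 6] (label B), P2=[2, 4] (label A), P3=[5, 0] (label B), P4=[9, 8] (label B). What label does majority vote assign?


d(q,P0) = 10.8167  (label B)
d(q,P1) = 4.1231  (label B)
d(q,P2) = 9.2195  (label A)
d(q,P3) = 10.7703  (label B)
d(q,P4) = 2.0  (label B)
Votes: A=1, B=4
Majority → B

B


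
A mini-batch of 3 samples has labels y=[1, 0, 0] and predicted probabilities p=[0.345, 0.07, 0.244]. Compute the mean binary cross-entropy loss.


L[0] = -ln(0.345) = 1.0642
L[1] = -ln(1-0.07) = -ln(0.93) = 0.0726
L[2] = -ln(1-0.244) = -ln(0.756) = 0.2797
mean = (1.0642 + 0.0726 + 0.2797)/3 = 0.4722

0.4722


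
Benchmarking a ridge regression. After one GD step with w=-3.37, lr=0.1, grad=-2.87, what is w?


w_new = w - α·∇
= -3.37 - 0.1·-2.87
= -3.37 + 0.287
= -3.083

-3.083


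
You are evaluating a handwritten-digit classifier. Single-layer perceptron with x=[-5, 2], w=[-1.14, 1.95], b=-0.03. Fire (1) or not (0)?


z = (-5)·(-1.14) + (2)·(1.95) - 0.03
  = 9.57
step(z) = 1 (z≥0)

1


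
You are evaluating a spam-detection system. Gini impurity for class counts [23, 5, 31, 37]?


Probabilities: [23/96, 5/96, 31/96, 37/96] ≈ [0.2396, 0.0521, 0.3229, 0.3854]
Σpᵢ² = (529 + 25 + 961 + 1369)/96² = 2884/9216
Gini = 1 - Σpᵢ² = 1 - 2884/9216 = 0.6871

0.6871


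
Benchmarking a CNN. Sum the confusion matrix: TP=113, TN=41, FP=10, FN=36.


Total = TP + TN + FP + FN
= 113 + 41 + 10 + 36
= 200
(Predicted positive: 123, predicted negative: 77)

200


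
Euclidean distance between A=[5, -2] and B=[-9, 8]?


d = √((5+ 9)² + (-2-8)²)
  = √(196 + 100)
  = √296 = 17.2047

17.2047


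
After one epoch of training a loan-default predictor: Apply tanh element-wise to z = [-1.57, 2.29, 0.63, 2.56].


tanh(-1.57) = -0.917
tanh(2.29) = 0.9797
tanh(0.63) = 0.5581
tanh(2.56) = 0.9881
result = [-0.917, 0.9797, 0.5581, 0.9881]

[-0.917, 0.9797, 0.5581, 0.9881]


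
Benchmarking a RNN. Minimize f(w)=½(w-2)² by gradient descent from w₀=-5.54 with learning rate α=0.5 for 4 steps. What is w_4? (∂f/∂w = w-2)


step 1: grad = -5.54-2 = -7.54; w = -5.54 - 0.5·(-7.54) = -1.77
step 2: grad = -1.77-2 = -3.77; w = -1.77 - 0.5·(-3.77) = 0.115
step 3: grad = 0.115-2 = -1.885; w = 0.115 - 0.5·(-1.885) = 1.0575
step 4: grad = 1.0575-2 = -0.9425; w = 1.0575 - 0.5·(-0.9425) = 1.52875

1.52875


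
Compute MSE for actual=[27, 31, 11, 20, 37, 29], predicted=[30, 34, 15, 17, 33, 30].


Squared errors: (27-30)²=9, (31-34)²=9, (11-15)²=16, (20-17)²=9, (37-33)²=16, (29-30)²=1
Sum = 60
MSE = 60/6 = 10

10


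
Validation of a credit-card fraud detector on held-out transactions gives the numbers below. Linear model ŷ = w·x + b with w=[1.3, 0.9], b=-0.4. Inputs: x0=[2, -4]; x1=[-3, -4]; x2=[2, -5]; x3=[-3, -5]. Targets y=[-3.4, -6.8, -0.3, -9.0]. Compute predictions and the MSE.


ŷ0 = (1.3)·(2) + (0.9)·(-4) - 0.4 = -1.4
ŷ1 = (1.3)·(-3) + (0.9)·(-4) - 0.4 = -7.9
ŷ2 = (1.3)·(2) + (0.9)·(-5) - 0.4 = -2.3
ŷ3 = (1.3)·(-3) + (0.9)·(-5) - 0.4 = -8.8
errors² = [4.0, 1.21, 4.0, 0.04]
MSE = 9.2500/4 = 2.3125

2.3125


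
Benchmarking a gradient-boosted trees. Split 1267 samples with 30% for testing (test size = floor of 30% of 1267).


Test = ⌊1267·30/100⌋ = 380
Train = 1267 - 380 = 887

Train: 887, Test: 380


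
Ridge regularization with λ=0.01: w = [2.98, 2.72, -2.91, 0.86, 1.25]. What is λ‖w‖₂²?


‖w‖₂² = (2.98)² + (2.72)² + (-2.91)² + (0.86)² + (1.25)²
     = 8.8804 + 7.3984 + 8.4681 + 0.7396 + 1.5625
     = 27.049
λ·‖w‖₂² = 0.01·27.049 = 0.27049

0.27049


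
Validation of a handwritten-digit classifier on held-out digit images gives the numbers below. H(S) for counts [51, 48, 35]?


Probabilities: [51/134, 48/134, 35/134] ≈ [0.3806, 0.3582, 0.2612]
H = -((51/134)·log₂(51/134) + (48/134)·log₂(48/134) + (35/134)·log₂(35/134))
  = 1.5669 bits

1.5669 bits


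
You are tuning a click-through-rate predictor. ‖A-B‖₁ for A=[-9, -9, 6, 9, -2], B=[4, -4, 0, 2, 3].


d = |-9-4| + |-9+ 4| + |6-0| + |9-2| + |-2-3|
  = 13 + 5 + 6 + 7 + 5
  = 36

36


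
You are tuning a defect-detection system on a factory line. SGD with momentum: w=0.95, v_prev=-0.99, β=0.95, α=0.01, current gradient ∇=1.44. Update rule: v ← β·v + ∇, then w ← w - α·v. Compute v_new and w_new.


v_new = 0.95·-0.99 + 1.44 = -0.9405 + 1.44 = 0.4995
w_new = 0.95 - 0.01·0.4995 = 0.95 - 0.004995 = 0.945005

v_new=0.4995, w_new=0.945005


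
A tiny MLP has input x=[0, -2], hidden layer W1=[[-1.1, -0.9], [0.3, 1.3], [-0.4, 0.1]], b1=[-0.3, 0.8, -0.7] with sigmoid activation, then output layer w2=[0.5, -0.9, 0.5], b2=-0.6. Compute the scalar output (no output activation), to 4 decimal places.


z1[0] = (-1.1)·(0) + (-0.9)·(-2) - 0.3 = 1.5
z1[1] = (0.3)·(0) + (1.3)·(-2) + 0.8 = -1.8
z1[2] = (-0.4)·(0) + (0.1)·(-2) - 0.7 = -0.9
h = sigmoid(z1) = [0.8176, 0.1419, 0.2891]
output = (0.5)·(0.8176) + (-0.9)·(0.1419) + (0.5)·(0.2891) - 0.6 = -0.1744

-0.1744


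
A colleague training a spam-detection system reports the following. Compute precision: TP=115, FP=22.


Precision = TP/(TP+FP)
= 115/(115+22)
= 115/137 = 83.94%

83.94%


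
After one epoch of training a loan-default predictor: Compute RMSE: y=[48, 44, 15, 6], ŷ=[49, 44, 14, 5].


MSE = 3/4 = 0.75
RMSE = √(3/4) = 0.866

0.866


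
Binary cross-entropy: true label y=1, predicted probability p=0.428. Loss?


BCE = -[y·ln(p) + (1-y)·ln(1-p)]
= -1·ln(0.428) - 0
= -ln(0.428) = 0.8486

0.8486


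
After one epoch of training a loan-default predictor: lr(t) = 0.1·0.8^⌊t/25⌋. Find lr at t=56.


n_drops = ⌊56/25⌋ = 2
lr = 0.1·0.8^2 = 0.1·0.64 = 0.064

0.064


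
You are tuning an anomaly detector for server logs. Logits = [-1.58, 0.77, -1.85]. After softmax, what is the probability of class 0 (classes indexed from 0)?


Exponentials: e^-1.58=0.206, e^0.77=2.1598, e^-1.85=0.1572
Sum = 2.523
Softmax = [0.0816, 0.856, 0.0623]
p[0] = 0.206/2.523 = 0.0816

0.0816


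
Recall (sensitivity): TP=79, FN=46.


Recall = TP/(TP+FN)
= 79/(79+46)
= 79/125 = 63.2%

63.2%


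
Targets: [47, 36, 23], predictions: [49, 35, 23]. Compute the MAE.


Absolute errors: |47-49|=2, |36-35|=1, |23-23|=0
Sum = 3
MAE = 3/3 = 1

1


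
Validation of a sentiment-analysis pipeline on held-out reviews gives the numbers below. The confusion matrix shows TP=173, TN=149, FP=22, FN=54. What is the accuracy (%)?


Accuracy = (TP+TN)/(TP+TN+FP+FN)
= (173+149)/(398)
= 322/398 = 80.9%

80.9%


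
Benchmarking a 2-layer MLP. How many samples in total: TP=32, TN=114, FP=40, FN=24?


Total = TP + TN + FP + FN
= 32 + 114 + 40 + 24
= 210
(Predicted positive: 72, predicted negative: 138)

210


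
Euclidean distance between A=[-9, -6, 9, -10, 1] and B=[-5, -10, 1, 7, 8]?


d = √((-9+ 5)² + (-6+ 10)² + (9-1)² + (-10-7)² + (1-8)²)
  = √(16 + 16 + 64 + 289 + 49)
  = √434 = 20.8327

20.8327


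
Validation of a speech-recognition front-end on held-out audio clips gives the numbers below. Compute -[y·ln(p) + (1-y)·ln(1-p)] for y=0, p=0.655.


BCE = -[y·ln(p) + (1-y)·ln(1-p)]
= -0 - 1·ln(1-0.655)
= -ln(0.345) = 1.0642

1.0642


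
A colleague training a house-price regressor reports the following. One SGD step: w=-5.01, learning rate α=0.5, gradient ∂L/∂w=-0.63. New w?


w_new = w - α·∇
= -5.01 - 0.5·-0.63
= -5.01 + 0.315
= -4.695

-4.695


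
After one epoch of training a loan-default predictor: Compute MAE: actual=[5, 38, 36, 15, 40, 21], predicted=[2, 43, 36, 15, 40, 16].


Absolute errors: |5-2|=3, |38-43|=5, |36-36|=0, |15-15|=0, |40-40|=0, |21-16|=5
Sum = 13
MAE = 13/6 = 13/6

13/6


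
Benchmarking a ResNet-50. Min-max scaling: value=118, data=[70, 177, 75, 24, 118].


min=24, max=177
(118-24)/(177-24) = 94/153 = 0.6144

0.6144


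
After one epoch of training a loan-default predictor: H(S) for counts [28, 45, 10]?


Probabilities: [28/83, 45/83, 10/83] ≈ [0.3373, 0.5422, 0.1205]
H = -((28/83)·log₂(28/83) + (45/83)·log₂(45/83) + (10/83)·log₂(10/83))
  = 1.3755 bits

1.3755 bits


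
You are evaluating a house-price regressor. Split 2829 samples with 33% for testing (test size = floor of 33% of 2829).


Test = ⌊2829·33/100⌋ = 933
Train = 2829 - 933 = 1896

Train: 1896, Test: 933


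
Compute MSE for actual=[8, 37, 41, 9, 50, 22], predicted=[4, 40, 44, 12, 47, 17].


Squared errors: (8-4)²=16, (37-40)²=9, (41-44)²=9, (9-12)²=9, (50-47)²=9, (22-17)²=25
Sum = 77
MSE = 77/6 = 77/6

77/6


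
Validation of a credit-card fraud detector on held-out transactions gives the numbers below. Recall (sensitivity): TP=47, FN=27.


Recall = TP/(TP+FN)
= 47/(47+27)
= 47/74 = 63.51%

63.51%


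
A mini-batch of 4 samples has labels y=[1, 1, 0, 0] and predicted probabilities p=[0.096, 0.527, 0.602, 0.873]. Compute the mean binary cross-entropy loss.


L[0] = -ln(0.096) = 2.3434
L[1] = -ln(0.527) = 0.6406
L[2] = -ln(1-0.602) = -ln(0.398) = 0.9213
L[3] = -ln(1-0.873) = -ln(0.127) = 2.0636
mean = (2.3434 + 0.6406 + 0.9213 + 2.0636)/4 = 1.4922

1.4922


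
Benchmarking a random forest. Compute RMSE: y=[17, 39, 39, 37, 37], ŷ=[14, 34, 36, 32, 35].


MSE = 72/5 = 14.4
RMSE = √(72/5) = 3.7947

3.7947


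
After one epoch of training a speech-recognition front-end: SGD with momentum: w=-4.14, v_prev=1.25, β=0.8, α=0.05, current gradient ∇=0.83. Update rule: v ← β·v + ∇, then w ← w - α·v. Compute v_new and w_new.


v_new = 0.8·1.25 + 0.83 = 1 + 0.83 = 1.83
w_new = -4.14 - 0.05·1.83 = -4.14 - 0.0915 = -4.2315

v_new=1.83, w_new=-4.2315


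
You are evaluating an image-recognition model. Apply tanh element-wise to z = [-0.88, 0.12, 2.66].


tanh(-0.88) = -0.7064
tanh(0.12) = 0.1194
tanh(2.66) = 0.9903
result = [-0.7064, 0.1194, 0.9903]

[-0.7064, 0.1194, 0.9903]


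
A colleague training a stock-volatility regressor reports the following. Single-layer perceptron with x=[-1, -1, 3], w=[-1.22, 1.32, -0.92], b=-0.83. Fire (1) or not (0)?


z = (-1)·(-1.22) + (-1)·(1.32) + (3)·(-0.92) - 0.83
  = -3.69
step(z) = 0 (z<0)

0


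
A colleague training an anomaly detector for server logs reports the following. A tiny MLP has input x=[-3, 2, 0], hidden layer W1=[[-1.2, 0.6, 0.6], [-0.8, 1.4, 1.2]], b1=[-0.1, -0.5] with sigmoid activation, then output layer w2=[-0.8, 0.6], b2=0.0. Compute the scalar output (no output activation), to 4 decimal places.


z1[0] = (-1.2)·(-3) + (0.6)·(2) + (0.6)·(0) - 0.1 = 4.7
z1[1] = (-0.8)·(-3) + (1.4)·(2) + (1.2)·(0) - 0.5 = 4.7
h = sigmoid(z1) = [0.991, 0.991]
output = (-0.8)·(0.991) + (0.6)·(0.991) + 0.0 = -0.1982

-0.1982


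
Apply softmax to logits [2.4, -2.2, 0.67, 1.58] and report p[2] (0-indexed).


Exponentials: e^2.4=11.0232, e^-2.2=0.1108, e^0.67=1.9542, e^1.58=4.855
Sum = 17.9432
Softmax = [0.6143, 0.0062, 0.1089, 0.2706]
p[2] = 1.9542/17.9432 = 0.1089

0.1089


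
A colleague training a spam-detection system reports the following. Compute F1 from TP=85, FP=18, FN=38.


Precision = 85/103 = 0.8252
Recall = 85/123 = 0.6911
F1 = 2·P·R/(P+R) = 2·TP/(2·TP+FP+FN) = 170/(170+18+38) = 170/226 = 0.7522

0.7522


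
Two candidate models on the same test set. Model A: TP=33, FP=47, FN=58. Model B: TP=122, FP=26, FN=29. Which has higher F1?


Model A: P=33/80=0.4125, R=33/91=0.3626, F1=2PR/(P+R)=2TP/(2TP+FP+FN)=66/171=0.386
Model B: P=122/148=0.8243, R=122/151=0.8079, F1=2PR/(P+R)=2TP/(2TP+FP+FN)=244/299=0.8161
0.386 < 0.8161 → Model B

Model B


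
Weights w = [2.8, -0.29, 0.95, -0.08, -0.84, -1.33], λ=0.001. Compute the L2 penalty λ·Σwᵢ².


‖w‖₂² = (2.8)² + (-0.29)² + (0.95)² + (-0.08)² + (-0.84)² + (-1.33)²
     = 7.84 + 0.0841 + 0.9025 + 0.0064 + 0.7056 + 1.7689
     = 11.3075
λ·‖w‖₂² = 0.001·11.3075 = 0.011307

0.011307


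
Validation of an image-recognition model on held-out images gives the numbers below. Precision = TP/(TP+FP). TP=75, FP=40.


Precision = TP/(TP+FP)
= 75/(75+40)
= 75/115 = 65.22%

65.22%


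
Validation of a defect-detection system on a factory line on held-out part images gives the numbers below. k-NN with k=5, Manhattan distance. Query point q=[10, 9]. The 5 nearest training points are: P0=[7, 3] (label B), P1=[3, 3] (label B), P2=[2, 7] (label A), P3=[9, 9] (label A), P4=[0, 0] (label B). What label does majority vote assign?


d(q,P0) = 9  (label B)
d(q,P1) = 13  (label B)
d(q,P2) = 10  (label A)
d(q,P3) = 1  (label A)
d(q,P4) = 19  (label B)
Votes: A=2, B=3
Majority → B

B


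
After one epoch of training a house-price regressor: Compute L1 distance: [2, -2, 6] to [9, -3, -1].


d = |2-9| + |-2+ 3| + |6+ 1|
  = 7 + 1 + 7
  = 15

15


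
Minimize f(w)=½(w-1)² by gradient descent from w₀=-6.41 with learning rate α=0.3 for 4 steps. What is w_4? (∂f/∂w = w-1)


step 1: grad = -6.41-1 = -7.41; w = -6.41 - 0.3·(-7.41) = -4.187
step 2: grad = -4.187-1 = -5.187; w = -4.187 - 0.3·(-5.187) = -2.6309
step 3: grad = -2.6309-1 = -3.6309; w = -2.6309 - 0.3·(-3.6309) = -1.54163
step 4: grad = -1.54163-1 = -2.54163; w = -1.54163 - 0.3·(-2.54163) = -0.779141

-0.779141


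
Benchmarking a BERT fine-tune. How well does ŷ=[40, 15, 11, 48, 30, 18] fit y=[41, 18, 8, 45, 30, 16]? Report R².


ȳ = 26.3333
SS_res = Σ(y-ŷ)² = 32
SS_tot = Σ(y-ȳ)² = 1089.33
R² = 1 - SS_res/SS_tot = 1 - 0.0294 = 0.9706

0.9706


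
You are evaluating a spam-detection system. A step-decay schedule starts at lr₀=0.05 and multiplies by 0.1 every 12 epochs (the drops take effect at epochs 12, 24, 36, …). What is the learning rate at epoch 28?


n_drops = ⌊28/12⌋ = 2
lr = 0.05·0.1^2 = 0.05·0.01 = 0.0005

0.0005


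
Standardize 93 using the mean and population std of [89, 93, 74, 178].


μ = 108.5, σ = 40.7462
z = (93 - 108.5)/40.7462 = -0.3804

-0.3804


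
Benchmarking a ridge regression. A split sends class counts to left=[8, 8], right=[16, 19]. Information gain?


Parent = [24, 27], H_parent = 0.9975
H_left = 1 (n=16), H_right = 0.9947 (n=35)
H_children = (16/51)·1 + (35/51)·0.9947 = 0.9964
IG = 0.9975 - 0.9964 = 0.0011

0.0011


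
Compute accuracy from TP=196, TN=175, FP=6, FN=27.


Accuracy = (TP+TN)/(TP+TN+FP+FN)
= (196+175)/(404)
= 371/404 = 91.83%

91.83%


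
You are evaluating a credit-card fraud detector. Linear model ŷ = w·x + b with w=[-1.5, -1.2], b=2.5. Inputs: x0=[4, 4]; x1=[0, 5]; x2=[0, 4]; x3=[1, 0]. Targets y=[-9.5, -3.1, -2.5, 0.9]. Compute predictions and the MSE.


ŷ0 = (-1.5)·(4) + (-1.2)·(4) + 2.5 = -8.3
ŷ1 = (-1.5)·(0) + (-1.2)·(5) + 2.5 = -3.5
ŷ2 = (-1.5)·(0) + (-1.2)·(4) + 2.5 = -2.3
ŷ3 = (-1.5)·(1) + (-1.2)·(0) + 2.5 = 1.0
errors² = [1.44, 0.16, 0.04, 0.01]
MSE = 1.6500/4 = 0.4125

0.4125


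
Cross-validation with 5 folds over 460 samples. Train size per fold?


Fold size = 460/5 = 92
Training per fold = 460 - 92 = 368

368


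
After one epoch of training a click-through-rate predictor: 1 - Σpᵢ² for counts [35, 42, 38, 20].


Probabilities: [35/135, 42/135, 38/135, 20/135] ≈ [0.2593, 0.3111, 0.2815, 0.1481]
Σpᵢ² = (1225 + 1764 + 1444 + 400)/135² = 4833/18225
Gini = 1 - Σpᵢ² = 1 - 4833/18225 = 0.7348

0.7348


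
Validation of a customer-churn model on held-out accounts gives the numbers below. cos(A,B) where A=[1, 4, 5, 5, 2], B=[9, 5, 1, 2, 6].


A·B = 1·9 + 4·5 + 5·1 + 5·2 + 2·6 = 56
‖A‖ = √71 = 8.4261, ‖B‖ = √147 = 12.1244
cos = 56/(√71·√147) = 56/√10437 = 0.5482

0.5482


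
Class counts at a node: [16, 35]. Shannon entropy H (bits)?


Probabilities: [16/51, 35/51] ≈ [0.3137, 0.6863]
H = -((16/51)·log₂(16/51) + (35/51)·log₂(35/51))
  = 0.8974 bits

0.8974 bits


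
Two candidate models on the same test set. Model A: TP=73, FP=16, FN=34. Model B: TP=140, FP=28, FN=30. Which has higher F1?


Model A: P=73/89=0.8202, R=73/107=0.6822, F1=2PR/(P+R)=2TP/(2TP+FP+FN)=146/196=0.7449
Model B: P=140/168=0.8333, R=140/170=0.8235, F1=2PR/(P+R)=2TP/(2TP+FP+FN)=280/338=0.8284
0.7449 < 0.8284 → Model B

Model B


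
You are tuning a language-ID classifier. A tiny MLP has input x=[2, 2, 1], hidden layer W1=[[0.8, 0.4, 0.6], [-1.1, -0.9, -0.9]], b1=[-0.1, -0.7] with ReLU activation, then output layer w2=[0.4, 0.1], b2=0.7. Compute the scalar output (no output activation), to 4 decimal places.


z1[0] = (0.8)·(2) + (0.4)·(2) + (0.6)·(1) - 0.1 = 2.9
z1[1] = (-1.1)·(2) + (-0.9)·(2) + (-0.9)·(1) - 0.7 = -5.6
h = ReLU(z1) = [2.9, 0.0]
output = (0.4)·(2.9) + (0.1)·(0.0) + 0.7 = 1.86

1.86


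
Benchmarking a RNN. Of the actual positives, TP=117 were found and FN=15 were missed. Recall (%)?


Recall = TP/(TP+FN)
= 117/(117+15)
= 117/132 = 88.64%

88.64%


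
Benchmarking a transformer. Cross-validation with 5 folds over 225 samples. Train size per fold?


Fold size = 225/5 = 45
Training per fold = 225 - 45 = 180

180


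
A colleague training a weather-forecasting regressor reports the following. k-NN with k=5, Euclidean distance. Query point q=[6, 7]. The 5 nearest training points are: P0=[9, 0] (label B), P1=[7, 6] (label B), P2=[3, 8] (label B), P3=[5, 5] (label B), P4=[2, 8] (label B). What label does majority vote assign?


d(q,P0) = 7.6158  (label B)
d(q,P1) = 1.4142  (label B)
d(q,P2) = 3.1623  (label B)
d(q,P3) = 2.2361  (label B)
d(q,P4) = 4.1231  (label B)
Votes: A=0, B=5
Majority → B

B
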